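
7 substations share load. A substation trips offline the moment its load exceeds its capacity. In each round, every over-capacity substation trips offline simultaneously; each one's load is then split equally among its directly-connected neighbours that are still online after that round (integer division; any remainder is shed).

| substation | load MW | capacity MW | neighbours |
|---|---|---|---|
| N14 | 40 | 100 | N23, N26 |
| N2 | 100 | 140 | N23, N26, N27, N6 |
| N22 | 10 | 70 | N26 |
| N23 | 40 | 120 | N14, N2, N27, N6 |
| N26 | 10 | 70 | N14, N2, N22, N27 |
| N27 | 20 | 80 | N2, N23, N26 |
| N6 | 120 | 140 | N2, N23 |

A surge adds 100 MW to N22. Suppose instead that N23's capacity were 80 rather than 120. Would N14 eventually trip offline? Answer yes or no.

no

With N23's capacity at 80:
Round 1 — N22 at 110 > 70. N22 trips offline.
  N22 sheds 110 MW to N26: 110 each.
    N26: 10+110 = 120 > 70
Round 2 — N26 trips offline.
  N26 sheds 120 MW to N14, N2, N27: 40 each.
    N14: 40+40 = 80 ≤ 100
    N2: 100+40 = 140 ≤ 140
    N27: 20+40 = 60 ≤ 80
No further trips.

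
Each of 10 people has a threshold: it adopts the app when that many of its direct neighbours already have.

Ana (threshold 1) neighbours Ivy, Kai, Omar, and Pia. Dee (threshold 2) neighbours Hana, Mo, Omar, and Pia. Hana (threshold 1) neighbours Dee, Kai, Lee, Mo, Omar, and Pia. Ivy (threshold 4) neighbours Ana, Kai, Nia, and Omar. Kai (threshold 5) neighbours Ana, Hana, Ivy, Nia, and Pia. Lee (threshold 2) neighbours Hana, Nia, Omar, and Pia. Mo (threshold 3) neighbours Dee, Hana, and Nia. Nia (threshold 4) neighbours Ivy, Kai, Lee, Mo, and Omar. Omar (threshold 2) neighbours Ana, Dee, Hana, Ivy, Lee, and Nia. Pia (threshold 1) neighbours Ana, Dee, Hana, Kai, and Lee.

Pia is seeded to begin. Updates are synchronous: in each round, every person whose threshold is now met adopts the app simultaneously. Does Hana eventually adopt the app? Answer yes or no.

yes

Round 1 — Pia adopts the app (initial).
Round 2 — checking thresholds:
  Ana: 1 of 4 neighbours ≥ 1, adopts the app.
  Dee: 1 of 4 neighbours < 2, below threshold.
  Hana: 1 of 6 neighbours ≥ 1, adopts the app.
  Kai: 1 of 5 neighbours < 5, below threshold.
  Lee: 1 of 4 neighbours < 2, below threshold.
Round 3 — checking thresholds:
  Dee: 2 of 4 neighbours ≥ 2, adopts the app.
  Ivy: 1 of 4 neighbours < 4, below threshold.
  Kai: 3 of 5 neighbours < 5, below threshold.
  Lee: 2 of 4 neighbours ≥ 2, adopts the app.
  Mo: 1 of 3 neighbours < 3, below threshold.
  Omar: 2 of 6 neighbours ≥ 2, adopts the app.
Round 4 — no new adoptions; cascade stops.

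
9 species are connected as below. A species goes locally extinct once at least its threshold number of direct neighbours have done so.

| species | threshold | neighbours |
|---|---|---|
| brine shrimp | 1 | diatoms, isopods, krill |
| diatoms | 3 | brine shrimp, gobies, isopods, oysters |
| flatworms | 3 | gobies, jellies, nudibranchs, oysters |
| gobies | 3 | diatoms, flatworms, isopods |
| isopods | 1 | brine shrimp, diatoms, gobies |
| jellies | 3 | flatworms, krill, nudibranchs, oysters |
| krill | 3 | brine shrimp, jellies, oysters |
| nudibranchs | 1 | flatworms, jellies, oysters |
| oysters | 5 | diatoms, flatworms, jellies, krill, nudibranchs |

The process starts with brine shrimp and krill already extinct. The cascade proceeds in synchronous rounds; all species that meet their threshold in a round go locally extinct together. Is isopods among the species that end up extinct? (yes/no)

Round 1 — brine shrimp, krill go locally extinct (initial).
Round 2 — checking thresholds:
  diatoms: 1 of 4 neighbours < 3, holds.
  isopods: 1 of 3 neighbours ≥ 1, goes locally extinct.
  jellies: 1 of 4 neighbours < 3, holds.
  oysters: 1 of 5 neighbours < 5, holds.
Round 3 — no new extinctions; cascade stops.

yes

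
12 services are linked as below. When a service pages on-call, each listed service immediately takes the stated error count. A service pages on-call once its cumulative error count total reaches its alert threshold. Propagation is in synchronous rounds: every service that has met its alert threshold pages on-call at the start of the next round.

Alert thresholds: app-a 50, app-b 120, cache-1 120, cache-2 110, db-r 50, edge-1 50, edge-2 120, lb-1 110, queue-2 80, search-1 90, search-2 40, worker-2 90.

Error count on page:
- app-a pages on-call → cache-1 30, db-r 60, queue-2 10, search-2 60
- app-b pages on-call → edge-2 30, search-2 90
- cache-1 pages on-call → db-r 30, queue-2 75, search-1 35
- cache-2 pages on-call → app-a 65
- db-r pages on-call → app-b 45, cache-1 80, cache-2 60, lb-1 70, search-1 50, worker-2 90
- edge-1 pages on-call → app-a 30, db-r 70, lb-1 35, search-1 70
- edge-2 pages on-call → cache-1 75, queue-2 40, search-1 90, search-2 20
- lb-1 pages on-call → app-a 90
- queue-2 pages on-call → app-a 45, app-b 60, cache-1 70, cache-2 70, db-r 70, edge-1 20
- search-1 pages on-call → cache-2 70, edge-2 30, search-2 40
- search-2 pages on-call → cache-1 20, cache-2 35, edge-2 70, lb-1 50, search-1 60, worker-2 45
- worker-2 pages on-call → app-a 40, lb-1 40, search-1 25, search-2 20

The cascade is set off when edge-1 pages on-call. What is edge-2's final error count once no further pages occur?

100

Round 1 — edge-1 pages on-call (initial).
  app-a: +30 → 30 < 50
  db-r: +70 → 70 ≥ 50
  lb-1: +35 → 35 < 110
  search-1: +70 → 70 < 90
Round 2 — db-r pages on-call.
  app-b: +45 → 45 < 120
  cache-1: +80 → 80 < 120
  cache-2: +60 → 60 < 110
  lb-1: +70 → 105 < 110
  search-1: +50 → 120 ≥ 90
  worker-2: +90 → 90 ≥ 90
Round 3 — search-1, worker-2 page on-call.
  app-a: +40 → 70 ≥ 50
  cache-2: +70 → 130 ≥ 110
  edge-2: +30 → 30 < 120
  lb-1: +40 → 145 ≥ 110
  search-2: +40+20 → 60 ≥ 40
Round 4 — app-a, cache-2, lb-1, search-2 page on-call.
  cache-1: +30+20 → 130 ≥ 120
  edge-2: +70 → 100 < 120
  queue-2: +10 → 10 < 80
Round 5 — cache-1 pages on-call.
  queue-2: +75 → 85 ≥ 80
Round 6 — queue-2 pages on-call.
  app-b: +60 → 105 < 120
No further pages.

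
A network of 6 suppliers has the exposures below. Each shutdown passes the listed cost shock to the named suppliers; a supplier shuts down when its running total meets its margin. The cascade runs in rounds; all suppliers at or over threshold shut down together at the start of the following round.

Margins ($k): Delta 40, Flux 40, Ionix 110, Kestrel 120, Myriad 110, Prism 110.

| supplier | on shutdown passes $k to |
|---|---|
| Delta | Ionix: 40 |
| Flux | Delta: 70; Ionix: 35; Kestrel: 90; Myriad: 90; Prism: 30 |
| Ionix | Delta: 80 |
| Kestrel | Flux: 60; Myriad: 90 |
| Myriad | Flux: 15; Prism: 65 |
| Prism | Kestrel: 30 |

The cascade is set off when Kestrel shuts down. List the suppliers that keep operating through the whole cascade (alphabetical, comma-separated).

Round 1 — Kestrel shuts down (initial).
  Flux: +60 → 60 ≥ 40
  Myriad: +90 → 90 < 110
Round 2 — Flux shuts down.
  Delta: +70 → 70 ≥ 40
  Ionix: +35 → 35 < 110
  Myriad: +90 → 180 ≥ 110
  Prism: +30 → 30 < 110
Round 3 — Delta, Myriad shut down.
  Ionix: +40 → 75 < 110
  Prism: +65 → 95 < 110
No further shutdowns.

Ionix, Prism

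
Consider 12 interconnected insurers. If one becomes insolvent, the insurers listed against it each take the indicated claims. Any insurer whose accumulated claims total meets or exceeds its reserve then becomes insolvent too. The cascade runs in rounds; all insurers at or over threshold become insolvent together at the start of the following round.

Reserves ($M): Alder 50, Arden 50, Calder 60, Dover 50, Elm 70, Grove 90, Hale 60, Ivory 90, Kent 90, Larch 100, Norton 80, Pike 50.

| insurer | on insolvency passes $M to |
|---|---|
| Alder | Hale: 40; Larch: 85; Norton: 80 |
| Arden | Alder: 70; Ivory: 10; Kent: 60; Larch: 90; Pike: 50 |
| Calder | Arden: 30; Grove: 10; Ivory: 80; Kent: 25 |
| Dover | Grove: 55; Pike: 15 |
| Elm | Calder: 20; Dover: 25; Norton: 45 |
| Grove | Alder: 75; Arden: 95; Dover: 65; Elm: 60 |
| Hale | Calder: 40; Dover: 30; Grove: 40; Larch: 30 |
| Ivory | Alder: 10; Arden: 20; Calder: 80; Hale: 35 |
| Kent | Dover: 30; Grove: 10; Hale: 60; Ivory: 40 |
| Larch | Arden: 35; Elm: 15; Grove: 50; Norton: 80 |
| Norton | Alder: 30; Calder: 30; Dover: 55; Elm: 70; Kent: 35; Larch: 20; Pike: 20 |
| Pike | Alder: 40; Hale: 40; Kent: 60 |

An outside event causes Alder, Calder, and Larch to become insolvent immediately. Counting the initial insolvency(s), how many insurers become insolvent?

12

Round 1 — Alder, Calder, Larch become insolvent (initial).
  Arden: +30+35 → 65 ≥ 50
  Elm: +15 → 15 < 70
  Grove: +10+50 → 60 < 90
  Hale: +40 → 40 < 60
  Ivory: +80 → 80 < 90
  Kent: +25 → 25 < 90
  Norton: +80+80 → 160 ≥ 80
Round 2 — Arden, Norton become insolvent.
  Dover: +55 → 55 ≥ 50
  Elm: +70 → 85 ≥ 70
  Ivory: +10 → 90 ≥ 90
  Kent: +60+35 → 120 ≥ 90
  Pike: +50+20 → 70 ≥ 50
Round 3 — Dover, Elm, Ivory, Kent, Pike become insolvent.
  Grove: +55+10 → 125 ≥ 90
  Hale: +35+60+40 → 175 ≥ 60
Round 4 — Grove, Hale become insolvent.
No further insolvencies.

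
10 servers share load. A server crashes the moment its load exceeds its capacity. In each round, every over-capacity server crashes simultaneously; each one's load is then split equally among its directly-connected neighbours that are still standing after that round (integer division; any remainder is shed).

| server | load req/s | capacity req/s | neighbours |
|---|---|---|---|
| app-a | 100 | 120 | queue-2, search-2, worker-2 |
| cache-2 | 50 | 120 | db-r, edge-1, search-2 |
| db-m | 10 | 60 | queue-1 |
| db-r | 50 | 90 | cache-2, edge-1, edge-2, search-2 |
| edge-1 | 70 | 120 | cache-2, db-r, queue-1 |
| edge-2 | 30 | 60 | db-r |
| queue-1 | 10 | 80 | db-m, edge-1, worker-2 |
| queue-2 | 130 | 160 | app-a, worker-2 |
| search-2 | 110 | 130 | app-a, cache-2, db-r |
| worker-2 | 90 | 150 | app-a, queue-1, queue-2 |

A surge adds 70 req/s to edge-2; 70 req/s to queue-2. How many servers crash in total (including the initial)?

10

Round 1 — edge-2 at 100 > 60; queue-2 at 200 > 160. edge-2, queue-2 crash.
  edge-2 sheds 100 req/s to db-r: 100 each.
    db-r: 50+100 = 150 > 90
  queue-2 sheds 200 req/s to app-a, worker-2: 100 each.
    app-a: 100+100 = 200 > 120
    worker-2: 90+100 = 190 > 150
Round 2 — app-a, db-r, worker-2 crash.
  app-a sheds 200 req/s to search-2: 200 each.
    search-2: 110+200 = 310 > 130
  db-r sheds 150 req/s to cache-2, edge-1, search-2: 50 each.
    cache-2: 50+50 = 100 ≤ 120
    edge-1: 70+50 = 120 ≤ 120
    search-2: 310+50 = 360 > 130
  worker-2 sheds 190 req/s to queue-1: 190 each.
    queue-1: 10+190 = 200 > 80
Round 3 — queue-1, search-2 crash.
  queue-1 sheds 200 req/s to db-m, edge-1: 100 each.
    db-m: 10+100 = 110 > 60
    edge-1: 120+100 = 220 > 120
  search-2 sheds 360 req/s to cache-2: 360 each.
    cache-2: 100+360 = 460 > 120
Round 4 — cache-2, db-m, edge-1 crash.
  cache-2 sheds 460 req/s: no online neighbours, lost.
  db-m sheds 110 req/s: no online neighbours, lost.
  edge-1 sheds 220 req/s: no online neighbours, lost.
No further crashes.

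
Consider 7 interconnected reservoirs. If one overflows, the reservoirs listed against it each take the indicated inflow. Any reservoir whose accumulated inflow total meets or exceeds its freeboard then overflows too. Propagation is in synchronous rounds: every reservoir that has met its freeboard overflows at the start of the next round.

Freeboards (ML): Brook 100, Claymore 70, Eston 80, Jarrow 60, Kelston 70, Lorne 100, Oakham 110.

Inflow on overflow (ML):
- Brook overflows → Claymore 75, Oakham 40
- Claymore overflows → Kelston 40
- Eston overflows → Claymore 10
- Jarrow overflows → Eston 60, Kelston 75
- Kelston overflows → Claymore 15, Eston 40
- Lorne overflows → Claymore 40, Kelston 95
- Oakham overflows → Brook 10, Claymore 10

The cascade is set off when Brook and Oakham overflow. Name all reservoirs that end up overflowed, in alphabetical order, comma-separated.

Brook, Claymore, Oakham

Round 1 — Brook, Oakham overflow (initial).
  Claymore: +75+10 → 85 ≥ 70
Round 2 — Claymore overflows.
  Kelston: +40 → 40 < 70
No further overflows.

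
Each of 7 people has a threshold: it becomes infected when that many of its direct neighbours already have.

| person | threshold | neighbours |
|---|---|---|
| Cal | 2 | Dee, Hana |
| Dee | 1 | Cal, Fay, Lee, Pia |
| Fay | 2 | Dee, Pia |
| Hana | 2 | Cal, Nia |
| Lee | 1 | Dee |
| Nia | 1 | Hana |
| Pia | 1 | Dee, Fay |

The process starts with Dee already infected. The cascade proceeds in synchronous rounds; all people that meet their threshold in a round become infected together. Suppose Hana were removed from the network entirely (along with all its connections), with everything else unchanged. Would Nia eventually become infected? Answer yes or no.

no

With Hana removed:
Round 1 — Dee becomes infected (initial).
Round 2 — checking thresholds:
  Cal: 1 of 1 neighbours < 2, holds.
  Fay: 1 of 2 neighbours < 2, holds.
  Lee: 1 of 1 neighbours ≥ 1, becomes infected.
  Pia: 1 of 2 neighbours ≥ 1, becomes infected.
Round 3 — checking thresholds:
  Cal: 1 of 1 neighbours < 2, holds.
  Fay: 2 of 2 neighbours ≥ 2, becomes infected.
Round 4 — no new infections; cascade stops.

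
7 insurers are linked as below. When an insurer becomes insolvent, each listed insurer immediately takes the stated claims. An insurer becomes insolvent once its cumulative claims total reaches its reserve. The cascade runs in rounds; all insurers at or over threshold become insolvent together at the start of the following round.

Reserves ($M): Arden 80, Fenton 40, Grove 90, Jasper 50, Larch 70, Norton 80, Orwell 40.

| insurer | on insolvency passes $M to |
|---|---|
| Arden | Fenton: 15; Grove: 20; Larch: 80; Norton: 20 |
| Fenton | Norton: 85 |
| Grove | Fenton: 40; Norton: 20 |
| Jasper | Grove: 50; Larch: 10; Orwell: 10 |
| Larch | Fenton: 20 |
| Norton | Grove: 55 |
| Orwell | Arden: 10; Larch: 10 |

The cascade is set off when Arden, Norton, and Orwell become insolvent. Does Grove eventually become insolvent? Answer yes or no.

Round 1 — Arden, Norton, Orwell become insolvent (initial).
  Fenton: +15 → 15 < 40
  Grove: +20+55 → 75 < 90
  Larch: +80+10 → 90 ≥ 70
Round 2 — Larch becomes insolvent.
  Fenton: +20 → 35 < 40
No further insolvencies.

no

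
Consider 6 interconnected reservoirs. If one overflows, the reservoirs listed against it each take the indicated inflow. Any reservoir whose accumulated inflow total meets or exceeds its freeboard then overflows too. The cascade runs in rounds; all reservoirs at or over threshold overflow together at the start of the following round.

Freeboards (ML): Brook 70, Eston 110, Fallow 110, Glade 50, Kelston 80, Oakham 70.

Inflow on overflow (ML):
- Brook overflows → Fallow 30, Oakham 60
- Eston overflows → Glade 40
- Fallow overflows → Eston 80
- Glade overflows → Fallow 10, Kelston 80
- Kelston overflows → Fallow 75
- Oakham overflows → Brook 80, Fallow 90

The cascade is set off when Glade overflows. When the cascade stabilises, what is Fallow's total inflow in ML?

85

Round 1 — Glade overflows (initial).
  Fallow: +10 → 10 < 110
  Kelston: +80 → 80 ≥ 80
Round 2 — Kelston overflows.
  Fallow: +75 → 85 < 110
No further overflows.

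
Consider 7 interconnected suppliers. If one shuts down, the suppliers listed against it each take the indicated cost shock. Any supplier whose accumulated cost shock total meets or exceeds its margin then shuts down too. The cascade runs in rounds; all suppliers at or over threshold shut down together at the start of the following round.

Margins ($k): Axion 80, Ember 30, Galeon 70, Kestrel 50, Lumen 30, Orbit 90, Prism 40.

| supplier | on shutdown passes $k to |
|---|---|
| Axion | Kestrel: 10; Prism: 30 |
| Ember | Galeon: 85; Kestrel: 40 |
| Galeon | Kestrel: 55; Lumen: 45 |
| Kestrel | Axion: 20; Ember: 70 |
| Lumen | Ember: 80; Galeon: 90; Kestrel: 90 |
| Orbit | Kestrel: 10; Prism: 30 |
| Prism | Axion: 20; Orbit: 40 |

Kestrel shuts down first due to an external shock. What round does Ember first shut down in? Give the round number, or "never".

Round 1 — Kestrel shuts down (initial).
  Axion: +20 → 20 < 80
  Ember: +70 → 70 ≥ 30
Round 2 — Ember shuts down.
  Galeon: +85 → 85 ≥ 70
Round 3 — Galeon shuts down.
  Lumen: +45 → 45 ≥ 30
Round 4 — Lumen shuts down.
No further shutdowns.

2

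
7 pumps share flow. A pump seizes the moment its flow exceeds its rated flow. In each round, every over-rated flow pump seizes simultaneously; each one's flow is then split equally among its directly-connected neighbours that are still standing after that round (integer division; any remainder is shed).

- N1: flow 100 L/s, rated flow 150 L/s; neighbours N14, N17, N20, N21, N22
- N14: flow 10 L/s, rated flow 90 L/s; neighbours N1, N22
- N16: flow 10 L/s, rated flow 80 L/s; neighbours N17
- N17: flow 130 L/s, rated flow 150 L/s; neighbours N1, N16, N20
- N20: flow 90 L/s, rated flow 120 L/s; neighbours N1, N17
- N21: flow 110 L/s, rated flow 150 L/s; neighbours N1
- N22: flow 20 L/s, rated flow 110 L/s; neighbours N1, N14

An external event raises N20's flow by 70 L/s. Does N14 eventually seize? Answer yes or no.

no

Round 1 — N20 at 160 > 120. N20 seizes.
  N20 sheds 160 L/s to N1, N17: 80 each.
    N1: 100+80 = 180 > 150
    N17: 130+80 = 210 > 150
Round 2 — N1, N17 seize.
  N1 sheds 180 L/s to N14, N21, N22: 60 each.
    N14: 10+60 = 70 ≤ 90
    N21: 110+60 = 170 > 150
    N22: 20+60 = 80 ≤ 110
  N17 sheds 210 L/s to N16: 210 each.
    N16: 10+210 = 220 > 80
Round 3 — N16, N21 seize.
  N16 sheds 220 L/s: no online neighbours, lost.
  N21 sheds 170 L/s: no online neighbours, lost.
No further seizures.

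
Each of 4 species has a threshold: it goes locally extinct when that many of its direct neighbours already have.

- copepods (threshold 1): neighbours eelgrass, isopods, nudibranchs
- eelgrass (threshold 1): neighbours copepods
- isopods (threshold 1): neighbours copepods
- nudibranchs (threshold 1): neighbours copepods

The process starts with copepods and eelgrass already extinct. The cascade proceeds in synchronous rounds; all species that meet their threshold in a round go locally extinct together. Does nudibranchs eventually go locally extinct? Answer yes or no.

yes

Round 1 — copepods, eelgrass go locally extinct (initial).
Round 2 — checking thresholds:
  isopods: 1 of 1 neighbours ≥ 1, goes locally extinct.
  nudibranchs: 1 of 1 neighbours ≥ 1, goes locally extinct.
Round 3 — no new extinctions; cascade stops.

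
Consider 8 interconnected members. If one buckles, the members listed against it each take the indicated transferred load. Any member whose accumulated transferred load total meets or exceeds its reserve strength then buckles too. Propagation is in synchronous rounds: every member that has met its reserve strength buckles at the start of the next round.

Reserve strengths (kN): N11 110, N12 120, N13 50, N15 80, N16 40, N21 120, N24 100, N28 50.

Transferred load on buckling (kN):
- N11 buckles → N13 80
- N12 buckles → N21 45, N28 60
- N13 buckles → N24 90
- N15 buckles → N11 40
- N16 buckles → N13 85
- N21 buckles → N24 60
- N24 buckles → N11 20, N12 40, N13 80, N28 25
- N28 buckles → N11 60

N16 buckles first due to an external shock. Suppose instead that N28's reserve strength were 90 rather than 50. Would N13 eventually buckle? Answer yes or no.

With N28's reserve strength at 90:
Round 1 — N16 buckles (initial).
  N13: +85 → 85 ≥ 50
Round 2 — N13 buckles.
  N24: +90 → 90 < 100
No further bucklings.

yes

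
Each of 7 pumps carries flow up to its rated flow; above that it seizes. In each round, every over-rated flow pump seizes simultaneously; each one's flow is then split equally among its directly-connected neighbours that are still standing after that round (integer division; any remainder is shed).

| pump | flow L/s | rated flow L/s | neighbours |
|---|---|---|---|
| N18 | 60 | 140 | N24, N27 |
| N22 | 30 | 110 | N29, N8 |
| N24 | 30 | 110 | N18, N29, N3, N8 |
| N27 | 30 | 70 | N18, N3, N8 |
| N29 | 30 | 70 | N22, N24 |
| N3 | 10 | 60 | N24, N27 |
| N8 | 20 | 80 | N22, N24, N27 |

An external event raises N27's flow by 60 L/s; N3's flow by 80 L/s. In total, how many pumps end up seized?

Round 1 — N27 at 90 > 70; N3 at 90 > 60. N27, N3 seize.
  N27 sheds 90 L/s to N18, N8: 45 each.
    N18: 60+45 = 105 ≤ 140
    N8: 20+45 = 65 ≤ 80
  N3 sheds 90 L/s to N24: 90 each.
    N24: 30+90 = 120 > 110
Round 2 — N24 seizes.
  N24 sheds 120 L/s to N18, N29, N8: 40 each.
    N18: 105+40 = 145 > 140
    N29: 30+40 = 70 ≤ 70
    N8: 65+40 = 105 > 80
Round 3 — N18, N8 seize.
  N18 sheds 145 L/s: no online neighbours, lost.
  N8 sheds 105 L/s to N22: 105 each.
    N22: 30+105 = 135 > 110
Round 4 — N22 seizes.
  N22 sheds 135 L/s to N29: 135 each.
    N29: 70+135 = 205 > 70
Round 5 — N29 seizes.
  N29 sheds 205 L/s: no online neighbours, lost.
No further seizures.

7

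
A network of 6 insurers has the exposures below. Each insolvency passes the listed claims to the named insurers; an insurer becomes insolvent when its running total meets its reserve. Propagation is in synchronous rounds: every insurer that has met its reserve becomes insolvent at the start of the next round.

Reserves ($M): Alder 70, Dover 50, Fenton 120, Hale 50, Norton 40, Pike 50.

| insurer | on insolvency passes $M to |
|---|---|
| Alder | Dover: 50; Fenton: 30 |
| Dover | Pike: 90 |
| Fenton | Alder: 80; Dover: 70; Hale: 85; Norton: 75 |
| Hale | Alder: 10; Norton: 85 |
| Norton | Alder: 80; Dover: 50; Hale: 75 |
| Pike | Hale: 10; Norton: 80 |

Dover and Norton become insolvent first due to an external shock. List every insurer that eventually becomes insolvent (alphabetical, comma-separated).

Round 1 — Dover, Norton become insolvent (initial).
  Alder: +80 → 80 ≥ 70
  Hale: +75 → 75 ≥ 50
  Pike: +90 → 90 ≥ 50
Round 2 — Alder, Hale, Pike become insolvent.
  Fenton: +30 → 30 < 120
No further insolvencies.

Alder, Dover, Hale, Norton, Pike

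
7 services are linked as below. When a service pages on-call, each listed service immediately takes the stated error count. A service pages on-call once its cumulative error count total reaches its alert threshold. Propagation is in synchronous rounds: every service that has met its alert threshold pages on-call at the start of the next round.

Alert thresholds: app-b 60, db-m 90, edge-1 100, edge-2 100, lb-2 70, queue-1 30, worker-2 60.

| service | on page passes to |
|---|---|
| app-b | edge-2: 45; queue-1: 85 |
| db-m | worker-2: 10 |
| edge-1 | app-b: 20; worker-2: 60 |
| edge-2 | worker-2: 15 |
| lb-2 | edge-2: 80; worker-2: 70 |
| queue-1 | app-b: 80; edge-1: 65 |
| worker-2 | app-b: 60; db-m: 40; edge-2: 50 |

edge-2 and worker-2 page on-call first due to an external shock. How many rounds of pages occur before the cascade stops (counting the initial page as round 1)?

Round 1 — edge-2, worker-2 page on-call (initial).
  app-b: +60 → 60 ≥ 60
  db-m: +40 → 40 < 90
Round 2 — app-b pages on-call.
  queue-1: +85 → 85 ≥ 30
Round 3 — queue-1 pages on-call.
  edge-1: +65 → 65 < 100
No further pages.

3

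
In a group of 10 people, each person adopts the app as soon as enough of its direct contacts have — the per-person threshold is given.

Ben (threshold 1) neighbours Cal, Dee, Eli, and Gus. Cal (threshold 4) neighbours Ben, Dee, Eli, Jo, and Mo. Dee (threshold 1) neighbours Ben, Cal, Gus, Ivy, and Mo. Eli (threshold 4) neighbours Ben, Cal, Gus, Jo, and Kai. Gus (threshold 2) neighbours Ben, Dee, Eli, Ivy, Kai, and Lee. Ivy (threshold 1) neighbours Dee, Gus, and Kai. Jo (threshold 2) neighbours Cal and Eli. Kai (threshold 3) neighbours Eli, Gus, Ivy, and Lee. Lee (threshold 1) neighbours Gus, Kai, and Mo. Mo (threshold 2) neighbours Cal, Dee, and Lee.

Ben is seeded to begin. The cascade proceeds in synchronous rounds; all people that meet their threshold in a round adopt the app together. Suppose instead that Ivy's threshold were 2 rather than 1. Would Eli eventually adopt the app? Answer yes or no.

With Ivy's threshold at 2:
Round 1 — Ben adopts the app (initial).
Round 2 — checking thresholds:
  Cal: 1 of 5 neighbours < 4, below threshold.
  Dee: 1 of 5 neighbours ≥ 1, adopts the app.
  Eli: 1 of 5 neighbours < 4, below threshold.
  Gus: 1 of 6 neighbours < 2, below threshold.
Round 3 — checking thresholds:
  Cal: 2 of 5 neighbours < 4, below threshold.
  Eli: 1 of 5 neighbours < 4, below threshold.
  Gus: 2 of 6 neighbours ≥ 2, adopts the app.
  Ivy: 1 of 3 neighbours < 2, below threshold.
  Mo: 1 of 3 neighbours < 2, below threshold.
Round 4 — checking thresholds:
  Cal: 2 of 5 neighbours < 4, below threshold.
  Eli: 2 of 5 neighbours < 4, below threshold.
  Ivy: 2 of 3 neighbours ≥ 2, adopts the app.
  Kai: 1 of 4 neighbours < 3, below threshold.
  Lee: 1 of 3 neighbours ≥ 1, adopts the app.
  Mo: 1 of 3 neighbours < 2, below threshold.
Round 5 — checking thresholds:
  Cal: 2 of 5 neighbours < 4, below threshold.
  Eli: 2 of 5 neighbours < 4, below threshold.
  Kai: 3 of 4 neighbours ≥ 3, adopts the app.
  Mo: 2 of 3 neighbours ≥ 2, adopts the app.
Round 6 — no new adoptions; cascade stops.

no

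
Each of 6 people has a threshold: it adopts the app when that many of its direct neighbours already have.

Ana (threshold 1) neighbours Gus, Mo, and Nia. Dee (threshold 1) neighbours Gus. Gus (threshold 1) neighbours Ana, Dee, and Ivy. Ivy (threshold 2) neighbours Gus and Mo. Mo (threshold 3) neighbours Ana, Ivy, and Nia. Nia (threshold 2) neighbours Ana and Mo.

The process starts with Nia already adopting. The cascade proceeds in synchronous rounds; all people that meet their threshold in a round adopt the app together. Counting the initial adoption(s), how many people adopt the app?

Round 1 — Nia adopts the app (initial).
Round 2 — checking thresholds:
  Ana: 1 of 3 neighbours ≥ 1, adopts the app.
  Mo: 1 of 3 neighbours < 3, not yet.
Round 3 — checking thresholds:
  Gus: 1 of 3 neighbours ≥ 1, adopts the app.
  Mo: 2 of 3 neighbours < 3, not yet.
Round 4 — checking thresholds:
  Dee: 1 of 1 neighbours ≥ 1, adopts the app.
  Ivy: 1 of 2 neighbours < 2, not yet.
  Mo: 2 of 3 neighbours < 3, not yet.
Round 5 — no new adoptions; cascade stops.

4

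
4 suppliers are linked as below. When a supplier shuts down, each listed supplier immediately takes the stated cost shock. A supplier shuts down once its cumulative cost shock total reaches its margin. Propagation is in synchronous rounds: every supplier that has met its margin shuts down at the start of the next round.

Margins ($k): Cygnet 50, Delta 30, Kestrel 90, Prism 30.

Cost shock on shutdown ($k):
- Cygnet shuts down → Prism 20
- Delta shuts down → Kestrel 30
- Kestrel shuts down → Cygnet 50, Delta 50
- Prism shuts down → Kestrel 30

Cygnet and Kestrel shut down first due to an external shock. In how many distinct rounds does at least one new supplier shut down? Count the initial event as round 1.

2

Round 1 — Cygnet, Kestrel shut down (initial).
  Delta: +50 → 50 ≥ 30
  Prism: +20 → 20 < 30
Round 2 — Delta shuts down.
No further shutdowns.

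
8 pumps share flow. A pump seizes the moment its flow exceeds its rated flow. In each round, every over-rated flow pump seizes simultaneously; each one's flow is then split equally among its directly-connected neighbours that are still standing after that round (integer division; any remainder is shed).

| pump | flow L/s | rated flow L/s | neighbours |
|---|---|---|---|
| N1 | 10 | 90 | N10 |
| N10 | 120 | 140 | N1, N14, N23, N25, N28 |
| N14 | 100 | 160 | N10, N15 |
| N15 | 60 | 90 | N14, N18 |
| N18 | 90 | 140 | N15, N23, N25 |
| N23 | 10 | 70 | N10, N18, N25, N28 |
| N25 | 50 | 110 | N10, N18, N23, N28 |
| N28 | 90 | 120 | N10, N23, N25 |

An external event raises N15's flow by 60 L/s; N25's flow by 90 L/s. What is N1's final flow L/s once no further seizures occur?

61

Round 1 — N15 at 120 > 90; N25 at 140 > 110. N15, N25 seize.
  N15 sheds 120 L/s to N14, N18: 60 each.
    N14: 100+60 = 160 ≤ 160
    N18: 90+60 = 150 > 140
  N25 sheds 140 L/s to N10, N18, N23, N28: 35 each.
    N10: 120+35 = 155 > 140
    N18: 150+35 = 185 > 140
    N23: 10+35 = 45 ≤ 70
    N28: 90+35 = 125 > 120
Round 2 — N10, N18, N28 seize.
  N10 sheds 155 L/s to N1, N14, N23: 51 each (2 lost).
    N1: 10+51 = 61 ≤ 90
    N14: 160+51 = 211 > 160
    N23: 45+51 = 96 > 70
  N18 sheds 185 L/s to N23: 185 each.
    N23: 96+185 = 281 > 70
  N28 sheds 125 L/s to N23: 125 each.
    N23: 281+125 = 406 > 70
Round 3 — N14, N23 seize.
  N14 sheds 211 L/s: no online neighbours, lost.
  N23 sheds 406 L/s: no online neighbours, lost.
No further seizures.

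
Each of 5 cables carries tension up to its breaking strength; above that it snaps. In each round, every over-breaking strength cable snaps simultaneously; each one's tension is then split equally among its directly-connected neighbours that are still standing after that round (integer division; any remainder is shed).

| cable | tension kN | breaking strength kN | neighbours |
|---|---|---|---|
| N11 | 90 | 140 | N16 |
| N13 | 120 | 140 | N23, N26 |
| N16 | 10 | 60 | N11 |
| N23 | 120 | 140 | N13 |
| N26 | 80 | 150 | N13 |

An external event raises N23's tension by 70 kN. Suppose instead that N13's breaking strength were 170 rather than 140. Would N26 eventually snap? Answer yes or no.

yes

With N13's breaking strength at 170:
Round 1 — N23 at 190 > 140. N23 snaps.
  N23 sheds 190 kN to N13: 190 each.
    N13: 120+190 = 310 > 170
Round 2 — N13 snaps.
  N13 sheds 310 kN to N26: 310 each.
    N26: 80+310 = 390 > 150
Round 3 — N26 snaps.
  N26 sheds 390 kN: no online neighbours, lost.
No further breaks.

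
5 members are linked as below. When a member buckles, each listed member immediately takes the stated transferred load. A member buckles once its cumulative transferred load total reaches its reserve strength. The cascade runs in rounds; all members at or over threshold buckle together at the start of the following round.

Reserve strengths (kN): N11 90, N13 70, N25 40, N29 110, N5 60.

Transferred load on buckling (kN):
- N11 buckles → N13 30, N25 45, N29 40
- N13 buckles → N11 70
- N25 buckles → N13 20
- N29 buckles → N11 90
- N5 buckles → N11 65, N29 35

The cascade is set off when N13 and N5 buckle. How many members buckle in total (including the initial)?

4

Round 1 — N13, N5 buckle (initial).
  N11: +70+65 → 135 ≥ 90
  N29: +35 → 35 < 110
Round 2 — N11 buckles.
  N25: +45 → 45 ≥ 40
  N29: +40 → 75 < 110
Round 3 — N25 buckles.
No further bucklings.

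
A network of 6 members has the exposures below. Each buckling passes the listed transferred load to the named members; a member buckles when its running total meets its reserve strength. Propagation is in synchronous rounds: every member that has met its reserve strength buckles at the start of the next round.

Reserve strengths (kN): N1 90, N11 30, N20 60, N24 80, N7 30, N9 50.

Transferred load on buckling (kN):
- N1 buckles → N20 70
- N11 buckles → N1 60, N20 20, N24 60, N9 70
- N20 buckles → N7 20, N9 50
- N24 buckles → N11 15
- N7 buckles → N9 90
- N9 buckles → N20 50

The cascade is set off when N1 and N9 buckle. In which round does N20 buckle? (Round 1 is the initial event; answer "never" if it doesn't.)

2

Round 1 — N1, N9 buckle (initial).
  N20: +70+50 → 120 ≥ 60
Round 2 — N20 buckles.
  N7: +20 → 20 < 30
No further bucklings.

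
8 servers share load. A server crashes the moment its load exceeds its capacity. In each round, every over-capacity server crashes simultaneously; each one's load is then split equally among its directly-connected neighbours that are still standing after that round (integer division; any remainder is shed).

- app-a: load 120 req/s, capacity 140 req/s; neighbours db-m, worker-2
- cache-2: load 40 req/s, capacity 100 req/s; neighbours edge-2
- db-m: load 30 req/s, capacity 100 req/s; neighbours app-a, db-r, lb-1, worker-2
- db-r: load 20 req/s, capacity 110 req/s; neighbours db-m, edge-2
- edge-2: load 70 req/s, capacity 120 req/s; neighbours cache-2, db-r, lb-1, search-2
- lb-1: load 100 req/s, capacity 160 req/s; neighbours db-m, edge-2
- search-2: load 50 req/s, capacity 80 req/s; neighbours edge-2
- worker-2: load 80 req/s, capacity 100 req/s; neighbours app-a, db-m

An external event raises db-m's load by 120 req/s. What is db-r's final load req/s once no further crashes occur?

57

Round 1 — db-m at 150 > 100. db-m crashes.
  db-m sheds 150 req/s to app-a, db-r, lb-1, worker-2: 37 each (2 lost).
    app-a: 120+37 = 157 > 140
    db-r: 20+37 = 57 ≤ 110
    lb-1: 100+37 = 137 ≤ 160
    worker-2: 80+37 = 117 > 100
Round 2 — app-a, worker-2 crash.
  app-a sheds 157 req/s: no online neighbours, lost.
  worker-2 sheds 117 req/s: no online neighbours, lost.
No further crashes.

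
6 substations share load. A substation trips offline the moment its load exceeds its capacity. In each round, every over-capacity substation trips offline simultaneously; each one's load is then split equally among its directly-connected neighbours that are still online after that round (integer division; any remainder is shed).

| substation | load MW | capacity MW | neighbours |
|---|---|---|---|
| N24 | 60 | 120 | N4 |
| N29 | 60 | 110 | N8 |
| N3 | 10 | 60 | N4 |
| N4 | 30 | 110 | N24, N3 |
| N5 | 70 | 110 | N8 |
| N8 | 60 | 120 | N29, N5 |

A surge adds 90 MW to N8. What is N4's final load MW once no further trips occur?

Round 1 — N8 at 150 > 120. N8 trips offline.
  N8 sheds 150 MW to N29, N5: 75 each.
    N29: 60+75 = 135 > 110
    N5: 70+75 = 145 > 110
Round 2 — N29, N5 trip offline.
  N29 sheds 135 MW: no online neighbours, lost.
  N5 sheds 145 MW: no online neighbours, lost.
No further trips.

30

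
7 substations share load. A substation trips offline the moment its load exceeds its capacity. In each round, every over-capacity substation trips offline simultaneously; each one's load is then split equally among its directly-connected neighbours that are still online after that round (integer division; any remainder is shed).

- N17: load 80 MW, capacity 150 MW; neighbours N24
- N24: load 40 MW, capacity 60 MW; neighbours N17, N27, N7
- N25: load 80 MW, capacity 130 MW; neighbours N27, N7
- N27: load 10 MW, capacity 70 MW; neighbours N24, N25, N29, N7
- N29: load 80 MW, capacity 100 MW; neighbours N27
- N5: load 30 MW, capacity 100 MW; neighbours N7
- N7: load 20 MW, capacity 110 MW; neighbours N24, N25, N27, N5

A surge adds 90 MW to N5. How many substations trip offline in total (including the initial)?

Round 1 — N5 at 120 > 100. N5 trips offline.
  N5 sheds 120 MW to N7: 120 each.
    N7: 20+120 = 140 > 110
Round 2 — N7 trips offline.
  N7 sheds 140 MW to N24, N25, N27: 46 each (2 lost).
    N24: 40+46 = 86 > 60
    N25: 80+46 = 126 ≤ 130
    N27: 10+46 = 56 ≤ 70
Round 3 — N24 trips offline.
  N24 sheds 86 MW to N17, N27: 43 each.
    N17: 80+43 = 123 ≤ 150
    N27: 56+43 = 99 > 70
Round 4 — N27 trips offline.
  N27 sheds 99 MW to N25, N29: 49 each (1 lost).
    N25: 126+49 = 175 > 130
    N29: 80+49 = 129 > 100
Round 5 — N25, N29 trip offline.
  N25 sheds 175 MW: no online neighbours, lost.
  N29 sheds 129 MW: no online neighbours, lost.
No further trips.

6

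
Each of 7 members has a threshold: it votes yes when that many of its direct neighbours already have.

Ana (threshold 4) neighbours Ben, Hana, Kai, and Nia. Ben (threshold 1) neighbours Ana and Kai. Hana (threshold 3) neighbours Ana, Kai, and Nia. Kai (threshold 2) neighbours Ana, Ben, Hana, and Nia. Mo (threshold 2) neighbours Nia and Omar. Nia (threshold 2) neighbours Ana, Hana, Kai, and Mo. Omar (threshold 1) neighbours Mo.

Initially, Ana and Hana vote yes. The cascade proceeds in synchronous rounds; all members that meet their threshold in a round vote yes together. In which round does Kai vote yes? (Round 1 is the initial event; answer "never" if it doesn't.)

2

Round 1 — Ana, Hana vote yes (initial).
Round 2 — checking thresholds:
  Ben: 1 of 2 neighbours ≥ 1, votes yes.
  Kai: 2 of 4 neighbours ≥ 2, votes yes.
  Nia: 2 of 4 neighbours ≥ 2, votes yes.
Round 3 — no new yes votes; cascade stops.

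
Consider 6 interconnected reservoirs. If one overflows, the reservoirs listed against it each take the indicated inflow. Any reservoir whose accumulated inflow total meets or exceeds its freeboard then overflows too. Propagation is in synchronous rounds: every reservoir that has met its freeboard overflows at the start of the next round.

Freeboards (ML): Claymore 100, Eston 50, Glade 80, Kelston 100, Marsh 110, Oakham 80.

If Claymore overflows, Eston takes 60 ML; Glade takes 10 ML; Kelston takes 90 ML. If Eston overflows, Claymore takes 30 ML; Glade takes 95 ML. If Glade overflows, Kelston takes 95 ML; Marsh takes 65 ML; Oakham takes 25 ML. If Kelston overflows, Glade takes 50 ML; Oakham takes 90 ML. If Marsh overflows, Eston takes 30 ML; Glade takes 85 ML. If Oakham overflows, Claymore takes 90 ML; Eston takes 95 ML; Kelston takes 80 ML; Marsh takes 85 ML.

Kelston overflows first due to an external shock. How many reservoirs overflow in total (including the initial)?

6

Round 1 — Kelston overflows (initial).
  Glade: +50 → 50 < 80
  Oakham: +90 → 90 ≥ 80
Round 2 — Oakham overflows.
  Claymore: +90 → 90 < 100
  Eston: +95 → 95 ≥ 50
  Marsh: +85 → 85 < 110
Round 3 — Eston overflows.
  Claymore: +30 → 120 ≥ 100
  Glade: +95 → 145 ≥ 80
Round 4 — Claymore, Glade overflow.
  Marsh: +65 → 150 ≥ 110
Round 5 — Marsh overflows.
No further overflows.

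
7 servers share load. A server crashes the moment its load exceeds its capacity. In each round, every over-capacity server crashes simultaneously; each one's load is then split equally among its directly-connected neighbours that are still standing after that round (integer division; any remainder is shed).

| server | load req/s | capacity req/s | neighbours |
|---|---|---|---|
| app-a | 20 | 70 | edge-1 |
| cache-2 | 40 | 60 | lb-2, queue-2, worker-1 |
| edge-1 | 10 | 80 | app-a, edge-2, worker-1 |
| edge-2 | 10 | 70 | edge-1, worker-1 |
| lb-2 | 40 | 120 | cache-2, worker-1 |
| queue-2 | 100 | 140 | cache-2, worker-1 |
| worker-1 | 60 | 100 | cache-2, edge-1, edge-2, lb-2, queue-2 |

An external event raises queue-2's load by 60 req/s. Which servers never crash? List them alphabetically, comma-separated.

app-a, edge-1, edge-2

Round 1 — queue-2 at 160 > 140. queue-2 crashes.
  queue-2 sheds 160 req/s to cache-2, worker-1: 80 each.
    cache-2: 40+80 = 120 > 60
    worker-1: 60+80 = 140 > 100
Round 2 — cache-2, worker-1 crash.
  cache-2 sheds 120 req/s to lb-2: 120 each.
    lb-2: 40+120 = 160 > 120
  worker-1 sheds 140 req/s to edge-1, edge-2, lb-2: 46 each (2 lost).
    edge-1: 10+46 = 56 ≤ 80
    edge-2: 10+46 = 56 ≤ 70
    lb-2: 160+46 = 206 > 120
Round 3 — lb-2 crashes.
  lb-2 sheds 206 req/s: no online neighbours, lost.
No further crashes.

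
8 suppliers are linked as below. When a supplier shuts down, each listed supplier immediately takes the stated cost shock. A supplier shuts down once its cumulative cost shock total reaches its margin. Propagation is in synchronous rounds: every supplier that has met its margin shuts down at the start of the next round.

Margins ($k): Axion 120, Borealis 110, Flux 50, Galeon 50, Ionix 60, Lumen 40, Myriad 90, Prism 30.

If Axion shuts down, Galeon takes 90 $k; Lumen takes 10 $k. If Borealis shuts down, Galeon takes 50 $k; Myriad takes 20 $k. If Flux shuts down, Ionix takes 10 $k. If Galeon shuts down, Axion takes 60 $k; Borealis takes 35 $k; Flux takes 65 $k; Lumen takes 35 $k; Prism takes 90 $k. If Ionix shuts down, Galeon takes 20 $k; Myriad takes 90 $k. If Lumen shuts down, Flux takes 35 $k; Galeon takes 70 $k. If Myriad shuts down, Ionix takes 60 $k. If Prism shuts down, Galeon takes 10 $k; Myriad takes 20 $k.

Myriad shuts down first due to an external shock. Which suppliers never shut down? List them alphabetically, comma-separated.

Round 1 — Myriad shuts down (initial).
  Ionix: +60 → 60 ≥ 60
Round 2 — Ionix shuts down.
  Galeon: +20 → 20 < 50
No further shutdowns.

Axion, Borealis, Flux, Galeon, Lumen, Prism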